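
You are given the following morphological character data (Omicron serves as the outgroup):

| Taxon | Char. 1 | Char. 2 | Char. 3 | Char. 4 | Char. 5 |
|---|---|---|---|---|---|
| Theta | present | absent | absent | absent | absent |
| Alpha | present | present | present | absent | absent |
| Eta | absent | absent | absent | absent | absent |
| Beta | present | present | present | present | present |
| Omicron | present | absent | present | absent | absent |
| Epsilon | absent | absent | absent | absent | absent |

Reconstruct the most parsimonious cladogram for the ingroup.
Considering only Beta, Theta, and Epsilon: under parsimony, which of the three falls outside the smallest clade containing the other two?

Character polarity is set by the outgroup: the derived state is whichever differs from the outgroup's state, so for Char. 1, Char. 3 the derived state is 'absent', and for the remaining characters it is 'present'.
Char. 1 (derived state 'absent') is shared by Epsilon and Eta — a synapomorphy uniting that clade.
Char. 2: derived state 'present' in Alpha and Beta only — synapomorphy for {Alpha, Beta}.
Only Epsilon, Eta, and Theta show the derived state 'absent' for Char. 3, supporting them as a clade.
Char. 4: derived state 'present' in Beta only — an autapomorphy, so it tells us nothing about relationships among taxa.
Char. 5 (derived state 'present') is unique to Beta (autapomorphy; uninformative for grouping).
Most parsimonious ingroup topology: ((Alpha,Beta),((Eta,Epsilon),Theta)).
Theta and Epsilon share a more recent common ancestor with each other than either does with Beta, so Beta is the least closely related of the three.

Beta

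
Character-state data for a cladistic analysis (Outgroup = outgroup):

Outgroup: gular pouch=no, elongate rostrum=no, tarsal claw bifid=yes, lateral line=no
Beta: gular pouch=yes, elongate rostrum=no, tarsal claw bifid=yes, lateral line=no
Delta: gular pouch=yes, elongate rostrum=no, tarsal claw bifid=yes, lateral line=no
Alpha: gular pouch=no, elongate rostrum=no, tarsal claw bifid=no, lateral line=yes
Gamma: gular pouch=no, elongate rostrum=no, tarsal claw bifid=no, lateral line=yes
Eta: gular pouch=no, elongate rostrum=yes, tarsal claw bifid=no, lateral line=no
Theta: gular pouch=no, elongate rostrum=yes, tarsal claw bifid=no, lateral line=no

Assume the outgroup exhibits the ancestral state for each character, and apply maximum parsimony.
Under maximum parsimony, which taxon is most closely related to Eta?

Theta

Character polarity is set by the outgroup: the derived state is whichever differs from the outgroup's state, so for tarsal claw bifid the derived state is 'no', and for the remaining characters it is 'yes'.
gular pouch (derived state 'yes') is shared by Beta and Delta — a synapomorphy uniting that clade.
elongate rostrum: derived state 'yes' in Eta and Theta only — synapomorphy for {Eta, Theta}.
Only Alpha, Eta, Gamma, and Theta show the derived state 'no' for tarsal claw bifid, supporting them as a clade.
lateral line (derived state 'yes') is shared by Alpha and Gamma — a synapomorphy uniting that clade.
Most parsimonious ingroup topology: ((Beta,Delta),((Eta,Theta),(Alpha,Gamma))).
Eta and Theta form a cherry on this tree, so they are sister taxa.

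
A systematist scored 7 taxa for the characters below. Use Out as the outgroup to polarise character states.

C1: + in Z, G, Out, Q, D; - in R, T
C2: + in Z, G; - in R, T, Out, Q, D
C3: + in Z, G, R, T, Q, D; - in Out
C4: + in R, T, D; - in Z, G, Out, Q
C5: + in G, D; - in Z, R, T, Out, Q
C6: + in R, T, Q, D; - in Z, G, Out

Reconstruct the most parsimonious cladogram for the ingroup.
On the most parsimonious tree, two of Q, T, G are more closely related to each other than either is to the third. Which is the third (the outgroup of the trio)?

Character polarity is set by the outgroup: the derived state is whichever differs from the outgroup's state, so for C1 the derived state is '-', and for the remaining characters it is '+'.
C1: derived state '-' in R and T only — synapomorphy for {R, T}.
C2 (derived state '+') is shared by G and Z — a synapomorphy uniting that clade.
All ingroup taxa share the derived state '+' for C3; it defines the ingroup but does not resolve relationships within it.
C4 (derived state '+') is shared by D, R, and T — a synapomorphy uniting that clade.
C5 groups D and G, which is incompatible with the clades supported by the remaining characters; treating it as convergent (homoplasy) costs fewer steps than any alternative tree.
C6 (derived state '+') is shared by D, Q, R, and T — a synapomorphy uniting that clade.
Most parsimonious ingroup topology: ((Z,G),(((T,R),D),Q)).
Q and T share a more recent common ancestor with each other than either does with G, so G is the least closely related of the three.

G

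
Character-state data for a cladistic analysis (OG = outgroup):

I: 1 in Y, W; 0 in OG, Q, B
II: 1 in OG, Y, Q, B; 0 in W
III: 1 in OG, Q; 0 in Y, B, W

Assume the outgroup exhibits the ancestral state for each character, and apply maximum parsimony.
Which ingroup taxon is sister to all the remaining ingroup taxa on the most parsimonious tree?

Character polarity is set by the outgroup: the derived state is whichever differs from the outgroup's state, so for II, III the derived state is '0', and for the remaining characters it is '1'.
I (derived state '1') is shared by W and Y — a synapomorphy uniting that clade.
II (derived state '0') is unique to W (autapomorphy; uninformative for grouping).
Only B, W, and Y show the derived state '0' for III, supporting them as a clade.
Most parsimonious ingroup topology: (((Y,W),B),Q).
Q is sister to the clade containing all other ingroup taxa, so it is the earliest-diverging (most basal) ingroup lineage.

Q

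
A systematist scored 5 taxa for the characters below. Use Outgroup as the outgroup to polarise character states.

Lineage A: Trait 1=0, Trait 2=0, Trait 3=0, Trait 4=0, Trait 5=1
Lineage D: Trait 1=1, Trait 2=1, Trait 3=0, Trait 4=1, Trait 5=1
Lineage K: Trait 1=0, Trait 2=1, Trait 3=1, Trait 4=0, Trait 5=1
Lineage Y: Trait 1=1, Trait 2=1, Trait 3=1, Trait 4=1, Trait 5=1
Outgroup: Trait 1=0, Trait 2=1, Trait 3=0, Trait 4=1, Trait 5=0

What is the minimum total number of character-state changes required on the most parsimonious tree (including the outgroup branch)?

6

Character polarity is set by the outgroup: the derived state is whichever differs from the outgroup's state, so for Trait 2, Trait 4 the derived state is '0', and for the remaining characters it is '1'.
Trait 1: derived state '1' in Lineage D and Lineage Y only — synapomorphy for {Lineage D, Lineage Y}.
Trait 2: derived state '0' in Lineage A only — an autapomorphy, so it tells us nothing about relationships among taxa.
Trait 3 (state '1') occurs in Lineage K and Lineage Y but conflicts with the nesting implied by the other characters — most parsimoniously interpreted as homoplasy.
Trait 4: derived state '0' in Lineage A and Lineage K only — synapomorphy for {Lineage A, Lineage K}.
All ingroup taxa share the derived state '1' for Trait 5; it defines the ingroup but does not resolve relationships within it.
Most parsimonious ingroup topology: ((Lineage K,Lineage A),(Lineage Y,Lineage D)).
Changes per character on this tree: Trait 1: 1; Trait 2: 1; Trait 3: 2; Trait 4: 1; Trait 5: 1.
Total = 6.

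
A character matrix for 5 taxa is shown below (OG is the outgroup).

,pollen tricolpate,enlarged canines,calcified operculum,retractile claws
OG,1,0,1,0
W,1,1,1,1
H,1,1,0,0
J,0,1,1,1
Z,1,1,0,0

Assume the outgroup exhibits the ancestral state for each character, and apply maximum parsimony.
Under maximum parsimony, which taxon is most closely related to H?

Character polarity is set by the outgroup: the derived state is whichever differs from the outgroup's state, so for pollen tricolpate, calcified operculum the derived state is '0', and for the remaining characters it is '1'.
pollen tricolpate (derived state '0') is unique to J (autapomorphy; uninformative for grouping).
All ingroup taxa share the derived state '1' for enlarged canines; it defines the ingroup but does not resolve relationships within it.
calcified operculum: derived state '0' in H and Z only — synapomorphy for {H, Z}.
retractile claws: derived state '1' in J and W only — synapomorphy for {J, W}.
Most parsimonious ingroup topology: ((W,J),(H,Z)).
H and Z form a cherry on this tree, so they are sister taxa.

Z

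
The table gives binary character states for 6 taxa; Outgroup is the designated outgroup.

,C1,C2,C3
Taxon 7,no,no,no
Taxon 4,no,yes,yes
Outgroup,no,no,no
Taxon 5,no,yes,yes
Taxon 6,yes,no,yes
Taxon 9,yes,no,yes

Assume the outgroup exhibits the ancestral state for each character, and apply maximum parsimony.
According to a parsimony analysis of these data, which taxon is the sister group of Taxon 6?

Taxon 9

The outgroup has state 'no' for every character, so 'yes' is the derived state throughout.
C1: derived state 'yes' in Taxon 6 and Taxon 9 only — synapomorphy for {Taxon 6, Taxon 9}.
Only Taxon 4 and Taxon 5 show the derived state 'yes' for C2, supporting them as a clade.
C3 (derived state 'yes') is shared by Taxon 4, Taxon 5, Taxon 6, and Taxon 9 — a synapomorphy uniting that clade.
Most parsimonious ingroup topology: (Taxon 7,((Taxon 4,Taxon 5),(Taxon 6,Taxon 9))).
Taxon 6 and Taxon 9 form a cherry on this tree, so they are sister taxa.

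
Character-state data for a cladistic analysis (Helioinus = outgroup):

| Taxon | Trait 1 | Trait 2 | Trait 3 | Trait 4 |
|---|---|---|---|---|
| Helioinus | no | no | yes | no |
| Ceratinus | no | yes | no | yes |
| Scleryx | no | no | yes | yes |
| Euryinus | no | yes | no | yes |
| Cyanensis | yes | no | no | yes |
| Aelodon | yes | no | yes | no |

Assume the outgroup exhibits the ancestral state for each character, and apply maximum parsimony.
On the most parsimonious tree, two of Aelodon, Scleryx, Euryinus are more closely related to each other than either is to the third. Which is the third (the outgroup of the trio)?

Character polarity is set by the outgroup: the derived state is whichever differs from the outgroup's state, so for Trait 3 the derived state is 'no', and for the remaining characters it is 'yes'.
Trait 1 groups Aelodon and Cyanensis, which is incompatible with the clades supported by the remaining characters; treating it as convergent (homoplasy) costs fewer steps than any alternative tree.
Trait 2: derived state 'yes' in Ceratinus and Euryinus only — synapomorphy for {Ceratinus, Euryinus}.
Trait 3 (derived state 'no') is shared by Ceratinus, Cyanensis, and Euryinus — a synapomorphy uniting that clade.
Trait 4 (derived state 'yes') is shared by Ceratinus, Cyanensis, Euryinus, and Scleryx — a synapomorphy uniting that clade.
Most parsimonious ingroup topology: ((((Ceratinus,Euryinus),Cyanensis),Scleryx),Aelodon).
Euryinus and Scleryx share a more recent common ancestor with each other than either does with Aelodon, so Aelodon is the least closely related of the three.

Aelodon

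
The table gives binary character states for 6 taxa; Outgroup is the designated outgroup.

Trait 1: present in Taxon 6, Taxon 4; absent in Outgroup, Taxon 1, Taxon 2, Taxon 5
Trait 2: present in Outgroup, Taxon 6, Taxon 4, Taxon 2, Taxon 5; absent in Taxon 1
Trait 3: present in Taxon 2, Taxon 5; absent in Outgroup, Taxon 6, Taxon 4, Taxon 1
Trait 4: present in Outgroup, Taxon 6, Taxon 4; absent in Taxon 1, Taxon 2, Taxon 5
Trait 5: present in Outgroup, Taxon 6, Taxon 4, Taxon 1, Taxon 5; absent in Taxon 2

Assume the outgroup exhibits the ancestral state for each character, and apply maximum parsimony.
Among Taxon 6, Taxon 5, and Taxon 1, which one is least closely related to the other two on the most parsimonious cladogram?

Taxon 6

Character polarity is set by the outgroup: the derived state is whichever differs from the outgroup's state, so for Trait 2, Trait 4, Trait 5 the derived state is 'absent', and for the remaining characters it is 'present'.
Only Taxon 4 and Taxon 6 show the derived state 'present' for Trait 1, supporting them as a clade.
Trait 2: derived state 'absent' in Taxon 1 only — an autapomorphy, so it tells us nothing about relationships among taxa.
Trait 3: derived state 'present' in Taxon 2 and Taxon 5 only — synapomorphy for {Taxon 2, Taxon 5}.
Trait 4: derived state 'absent' in Taxon 1, Taxon 2, and Taxon 5 only — synapomorphy for {Taxon 1, Taxon 2, Taxon 5}.
Trait 5: derived state 'absent' in Taxon 2 only — an autapomorphy, so it tells us nothing about relationships among taxa.
Most parsimonious ingroup topology: ((Taxon 6,Taxon 4),(Taxon 1,(Taxon 2,Taxon 5))).
Taxon 5 and Taxon 1 share a more recent common ancestor with each other than either does with Taxon 6, so Taxon 6 is the least closely related of the three.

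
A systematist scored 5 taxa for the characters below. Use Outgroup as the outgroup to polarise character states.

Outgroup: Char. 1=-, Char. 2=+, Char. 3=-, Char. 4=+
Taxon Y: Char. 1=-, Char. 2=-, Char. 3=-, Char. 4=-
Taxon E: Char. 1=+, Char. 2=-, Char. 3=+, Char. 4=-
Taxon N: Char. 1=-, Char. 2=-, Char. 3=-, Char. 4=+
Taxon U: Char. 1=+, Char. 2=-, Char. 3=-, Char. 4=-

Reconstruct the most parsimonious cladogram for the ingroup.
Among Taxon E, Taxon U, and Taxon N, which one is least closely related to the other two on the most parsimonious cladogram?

Character polarity is set by the outgroup: the derived state is whichever differs from the outgroup's state, so for Char. 2, Char. 4 the derived state is '-', and for the remaining characters it is '+'.
Only Taxon E and Taxon U show the derived state '+' for Char. 1, supporting them as a clade.
All ingroup taxa share the derived state '-' for Char. 2; it defines the ingroup but does not resolve relationships within it.
Char. 3 (derived state '+') is unique to Taxon E (autapomorphy; uninformative for grouping).
Char. 4 (derived state '-') is shared by Taxon E, Taxon U, and Taxon Y — a synapomorphy uniting that clade.
Most parsimonious ingroup topology: ((Taxon Y,(Taxon E,Taxon U)),Taxon N).
Taxon U and Taxon E share a more recent common ancestor with each other than either does with Taxon N, so Taxon N is the least closely related of the three.

Taxon N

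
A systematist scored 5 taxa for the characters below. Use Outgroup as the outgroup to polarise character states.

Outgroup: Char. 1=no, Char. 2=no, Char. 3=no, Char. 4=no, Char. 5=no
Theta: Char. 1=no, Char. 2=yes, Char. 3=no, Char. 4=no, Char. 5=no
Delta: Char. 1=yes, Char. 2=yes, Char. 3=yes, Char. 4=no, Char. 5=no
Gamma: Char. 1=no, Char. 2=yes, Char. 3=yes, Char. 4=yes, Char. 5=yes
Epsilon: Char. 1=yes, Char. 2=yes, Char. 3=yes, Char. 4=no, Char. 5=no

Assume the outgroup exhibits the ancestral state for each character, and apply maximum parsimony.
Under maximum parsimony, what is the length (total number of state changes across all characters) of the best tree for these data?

The outgroup has state 'no' for every character, so 'yes' is the derived state throughout.
Only Delta and Epsilon show the derived state 'yes' for Char. 1, supporting them as a clade.
All ingroup taxa share the derived state 'yes' for Char. 2; it defines the ingroup but does not resolve relationships within it.
Char. 3 (derived state 'yes') is shared by Delta, Epsilon, and Gamma — a synapomorphy uniting that clade.
Char. 4 (derived state 'yes') is unique to Gamma (autapomorphy; uninformative for grouping).
Char. 5: derived state 'yes' in Gamma only — an autapomorphy, so it tells us nothing about relationships among taxa.
Most parsimonious ingroup topology: (Theta,((Delta,Epsilon),Gamma)).
Changes per character on this tree: Char. 1: 1; Char. 2: 1; Char. 3: 1; Char. 4: 1; Char. 5: 1.
Total = 5.

5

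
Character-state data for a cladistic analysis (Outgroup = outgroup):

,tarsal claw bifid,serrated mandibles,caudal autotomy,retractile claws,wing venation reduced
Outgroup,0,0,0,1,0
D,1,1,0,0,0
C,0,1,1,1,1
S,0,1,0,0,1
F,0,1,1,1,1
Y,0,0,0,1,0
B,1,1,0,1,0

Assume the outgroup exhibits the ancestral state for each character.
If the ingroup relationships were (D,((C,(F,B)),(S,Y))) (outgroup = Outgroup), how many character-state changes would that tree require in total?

Map each character onto (D,((C,(F,B)),(S,Y))) (rooted by Outgroup) and count the minimum state changes it requires (Fitch parsimony):
tarsal claw bifid: 2; serrated mandibles: 2; caudal autotomy: 2; retractile claws: 2; wing venation reduced: 3.
Total tree length = 11.

11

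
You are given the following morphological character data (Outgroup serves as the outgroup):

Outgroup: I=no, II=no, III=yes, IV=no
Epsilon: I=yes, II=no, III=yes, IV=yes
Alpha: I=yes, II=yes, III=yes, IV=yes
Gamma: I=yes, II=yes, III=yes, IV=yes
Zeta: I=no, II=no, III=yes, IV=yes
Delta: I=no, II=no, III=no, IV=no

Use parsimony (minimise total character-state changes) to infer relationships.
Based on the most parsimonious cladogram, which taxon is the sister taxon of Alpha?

Character polarity is set by the outgroup: the derived state is whichever differs from the outgroup's state, so for III the derived state is 'no', and for the remaining characters it is 'yes'.
Only Alpha, Epsilon, and Gamma show the derived state 'yes' for I, supporting them as a clade.
Only Alpha and Gamma show the derived state 'yes' for II, supporting them as a clade.
III: derived state 'no' in Delta only — an autapomorphy, so it tells us nothing about relationships among taxa.
IV (derived state 'yes') is shared by Alpha, Epsilon, Gamma, and Zeta — a synapomorphy uniting that clade.
Most parsimonious ingroup topology: (((Epsilon,(Alpha,Gamma)),Zeta),Delta).
Alpha and Gamma form a cherry on this tree, so they are sister taxa.

Gamma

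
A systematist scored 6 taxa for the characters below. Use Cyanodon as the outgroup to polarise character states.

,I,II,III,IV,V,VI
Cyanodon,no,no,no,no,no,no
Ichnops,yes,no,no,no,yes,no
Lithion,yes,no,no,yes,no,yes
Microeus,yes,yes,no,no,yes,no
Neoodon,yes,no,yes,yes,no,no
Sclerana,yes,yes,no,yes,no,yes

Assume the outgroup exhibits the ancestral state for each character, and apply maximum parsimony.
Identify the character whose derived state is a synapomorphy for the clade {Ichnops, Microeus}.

V

The outgroup has state 'no' for every character, so 'yes' is the derived state throughout.
I (derived state 'yes') is shared by all ingroup taxa — unites the whole ingroup.
II groups Microeus and Sclerana, which is incompatible with the clades supported by the remaining characters; treating it as convergent (homoplasy) costs fewer steps than any alternative tree.
III (derived state 'yes') is unique to Neoodon (autapomorphy; uninformative for grouping).
Only Lithion, Neoodon, and Sclerana show the derived state 'yes' for IV, supporting them as a clade.
V (derived state 'yes') is shared by Ichnops and Microeus — a synapomorphy uniting that clade.
VI: derived state 'yes' in Lithion and Sclerana only — synapomorphy for {Lithion, Sclerana}.
Most parsimonious ingroup topology: ((Ichnops,Microeus),((Lithion,Sclerana),Neoodon)).
The clade {Ichnops, Microeus} is supported by V: its derived state 'yes' occurs in exactly those taxa and in no other taxon (including the outgroup).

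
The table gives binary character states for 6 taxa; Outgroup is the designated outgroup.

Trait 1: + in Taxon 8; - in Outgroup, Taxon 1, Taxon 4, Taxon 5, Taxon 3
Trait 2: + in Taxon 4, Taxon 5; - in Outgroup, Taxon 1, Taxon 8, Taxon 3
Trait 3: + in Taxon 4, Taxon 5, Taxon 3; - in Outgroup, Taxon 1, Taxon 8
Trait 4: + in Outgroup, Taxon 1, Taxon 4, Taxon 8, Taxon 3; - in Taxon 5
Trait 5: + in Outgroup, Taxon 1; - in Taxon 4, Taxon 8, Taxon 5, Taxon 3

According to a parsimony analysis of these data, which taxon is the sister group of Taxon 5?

Character polarity is set by the outgroup: the derived state is whichever differs from the outgroup's state, so for Trait 4, Trait 5 the derived state is '-', and for the remaining characters it is '+'.
Trait 1 (derived state '+') is unique to Taxon 8 (autapomorphy; uninformative for grouping).
Trait 2: derived state '+' in Taxon 4 and Taxon 5 only — synapomorphy for {Taxon 4, Taxon 5}.
Only Taxon 3, Taxon 4, and Taxon 5 show the derived state '+' for Trait 3, supporting them as a clade.
Trait 4: derived state '-' in Taxon 5 only — an autapomorphy, so it tells us nothing about relationships among taxa.
Only Taxon 3, Taxon 4, Taxon 5, and Taxon 8 show the derived state '-' for Trait 5, supporting them as a clade.
Most parsimonious ingroup topology: (Taxon 1,(((Taxon 4,Taxon 5),Taxon 3),Taxon 8)).
Taxon 5 and Taxon 4 form a cherry on this tree, so they are sister taxa.

Taxon 4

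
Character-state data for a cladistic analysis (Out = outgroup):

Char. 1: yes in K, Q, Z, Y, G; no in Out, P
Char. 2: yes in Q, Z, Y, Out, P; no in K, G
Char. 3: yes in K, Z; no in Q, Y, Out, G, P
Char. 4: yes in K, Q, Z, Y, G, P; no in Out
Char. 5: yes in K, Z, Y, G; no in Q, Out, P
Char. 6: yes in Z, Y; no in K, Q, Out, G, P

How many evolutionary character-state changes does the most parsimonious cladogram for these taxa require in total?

7

Character polarity is set by the outgroup: the derived state is whichever differs from the outgroup's state, so for Char. 2 the derived state is 'no', and for the remaining characters it is 'yes'.
Only G, K, Q, Y, and Z show the derived state 'yes' for Char. 1, supporting them as a clade.
Only G and K show the derived state 'no' for Char. 2, supporting them as a clade.
Char. 3 groups K and Z, which is incompatible with the clades supported by the remaining characters; treating it as convergent (homoplasy) costs fewer steps than any alternative tree.
All ingroup taxa share the derived state 'yes' for Char. 4; it defines the ingroup but does not resolve relationships within it.
Char. 5 (derived state 'yes') is shared by G, K, Y, and Z — a synapomorphy uniting that clade.
Char. 6 (derived state 'yes') is shared by Y and Z — a synapomorphy uniting that clade.
Most parsimonious ingroup topology: (P,(((G,K),(Z,Y)),Q)).
Changes per character on this tree: Char. 1: 1; Char. 2: 1; Char. 3: 2; Char. 4: 1; Char. 5: 1; Char. 6: 1.
Total = 7.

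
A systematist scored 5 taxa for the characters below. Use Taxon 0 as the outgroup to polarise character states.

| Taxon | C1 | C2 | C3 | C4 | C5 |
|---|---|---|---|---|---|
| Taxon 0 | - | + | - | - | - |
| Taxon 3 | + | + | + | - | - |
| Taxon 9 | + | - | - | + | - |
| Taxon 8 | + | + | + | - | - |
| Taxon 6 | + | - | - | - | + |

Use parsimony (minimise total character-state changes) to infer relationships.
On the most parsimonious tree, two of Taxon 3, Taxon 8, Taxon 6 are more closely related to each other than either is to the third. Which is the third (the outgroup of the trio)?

Character polarity is set by the outgroup: the derived state is whichever differs from the outgroup's state, so for C2 the derived state is '-', and for the remaining characters it is '+'.
C1 (derived state '+') is shared by all ingroup taxa — unites the whole ingroup.
Only Taxon 6 and Taxon 9 show the derived state '-' for C2, supporting them as a clade.
Only Taxon 3 and Taxon 8 show the derived state '+' for C3, supporting them as a clade.
C4: derived state '+' in Taxon 9 only — an autapomorphy, so it tells us nothing about relationships among taxa.
C5: derived state '+' in Taxon 6 only — an autapomorphy, so it tells us nothing about relationships among taxa.
Most parsimonious ingroup topology: ((Taxon 3,Taxon 8),(Taxon 9,Taxon 6)).
Taxon 8 and Taxon 3 share a more recent common ancestor with each other than either does with Taxon 6, so Taxon 6 is the least closely related of the three.

Taxon 6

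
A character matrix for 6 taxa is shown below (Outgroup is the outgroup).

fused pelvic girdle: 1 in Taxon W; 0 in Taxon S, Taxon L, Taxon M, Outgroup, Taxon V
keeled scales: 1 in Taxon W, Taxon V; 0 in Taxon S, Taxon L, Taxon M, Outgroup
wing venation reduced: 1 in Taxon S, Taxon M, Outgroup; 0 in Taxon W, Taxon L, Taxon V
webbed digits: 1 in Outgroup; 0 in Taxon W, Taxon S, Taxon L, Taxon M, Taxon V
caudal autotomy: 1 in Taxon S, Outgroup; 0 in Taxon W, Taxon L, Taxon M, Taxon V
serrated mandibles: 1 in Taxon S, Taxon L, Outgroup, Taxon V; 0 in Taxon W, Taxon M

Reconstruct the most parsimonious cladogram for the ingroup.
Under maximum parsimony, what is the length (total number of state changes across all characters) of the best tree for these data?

Character polarity is set by the outgroup: the derived state is whichever differs from the outgroup's state, so for wing venation reduced, webbed digits, caudal autotomy, serrated mandibles the derived state is '0', and for the remaining characters it is '1'.
fused pelvic girdle: derived state '1' in Taxon W only — an autapomorphy, so it tells us nothing about relationships among taxa.
keeled scales (derived state '1') is shared by Taxon V and Taxon W — a synapomorphy uniting that clade.
wing venation reduced: derived state '0' in Taxon L, Taxon V, and Taxon W only — synapomorphy for {Taxon L, Taxon V, Taxon W}.
webbed digits (derived state '0') is shared by all ingroup taxa — unites the whole ingroup.
Only Taxon L, Taxon M, Taxon V, and Taxon W show the derived state '0' for caudal autotomy, supporting them as a clade.
serrated mandibles (state '0') occurs in Taxon M and Taxon W but conflicts with the nesting implied by the other characters — most parsimoniously interpreted as homoplasy.
Most parsimonious ingroup topology: ((Taxon M,((Taxon W,Taxon V),Taxon L)),Taxon S).
Changes per character on this tree: fused pelvic girdle: 1; keeled scales: 1; wing venation reduced: 1; webbed digits: 1; caudal autotomy: 1; serrated mandibles: 2.
Total = 7.

7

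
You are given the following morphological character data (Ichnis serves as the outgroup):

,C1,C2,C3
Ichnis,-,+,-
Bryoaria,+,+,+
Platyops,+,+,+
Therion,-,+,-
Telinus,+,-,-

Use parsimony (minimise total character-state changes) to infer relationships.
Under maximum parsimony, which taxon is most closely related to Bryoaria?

Platyops

Character polarity is set by the outgroup: the derived state is whichever differs from the outgroup's state, so for C2 the derived state is '-', and for the remaining characters it is '+'.
C1: derived state '+' in Bryoaria, Platyops, and Telinus only — synapomorphy for {Bryoaria, Platyops, Telinus}.
C2 (derived state '-') is unique to Telinus (autapomorphy; uninformative for grouping).
C3: derived state '+' in Bryoaria and Platyops only — synapomorphy for {Bryoaria, Platyops}.
Most parsimonious ingroup topology: (((Bryoaria,Platyops),Telinus),Therion).
Bryoaria and Platyops form a cherry on this tree, so they are sister taxa.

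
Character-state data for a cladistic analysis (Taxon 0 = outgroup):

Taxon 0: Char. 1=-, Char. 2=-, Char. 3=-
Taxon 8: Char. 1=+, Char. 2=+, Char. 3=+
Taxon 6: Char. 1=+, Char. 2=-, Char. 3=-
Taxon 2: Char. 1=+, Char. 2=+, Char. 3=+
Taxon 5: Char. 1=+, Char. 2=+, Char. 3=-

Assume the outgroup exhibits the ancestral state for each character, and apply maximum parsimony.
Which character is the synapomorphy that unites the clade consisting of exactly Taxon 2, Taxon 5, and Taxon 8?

Char. 2

The outgroup has state '-' for every character, so '+' is the derived state throughout.
Char. 1 (derived state '+') is shared by all ingroup taxa — unites the whole ingroup.
Only Taxon 2, Taxon 5, and Taxon 8 show the derived state '+' for Char. 2, supporting them as a clade.
Char. 3: derived state '+' in Taxon 2 and Taxon 8 only — synapomorphy for {Taxon 2, Taxon 8}.
Most parsimonious ingroup topology: (((Taxon 8,Taxon 2),Taxon 5),Taxon 6).
The clade {Taxon 2, Taxon 5, Taxon 8} is supported by Char. 2: its derived state '+' occurs in exactly those taxa and in no other taxon (including the outgroup).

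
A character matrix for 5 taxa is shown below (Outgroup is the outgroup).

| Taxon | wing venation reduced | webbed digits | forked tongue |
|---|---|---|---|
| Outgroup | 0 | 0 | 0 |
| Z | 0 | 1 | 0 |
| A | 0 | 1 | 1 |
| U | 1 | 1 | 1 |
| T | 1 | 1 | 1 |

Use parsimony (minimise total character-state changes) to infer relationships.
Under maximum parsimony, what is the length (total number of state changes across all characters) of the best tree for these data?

The outgroup has state '0' for every character, so '1' is the derived state throughout.
wing venation reduced: derived state '1' in T and U only — synapomorphy for {T, U}.
All ingroup taxa share the derived state '1' for webbed digits; it defines the ingroup but does not resolve relationships within it.
Only A, T, and U show the derived state '1' for forked tongue, supporting them as a clade.
Most parsimonious ingroup topology: (Z,(A,(U,T))).
Changes per character on this tree: wing venation reduced: 1; webbed digits: 1; forked tongue: 1.
Total = 3.

3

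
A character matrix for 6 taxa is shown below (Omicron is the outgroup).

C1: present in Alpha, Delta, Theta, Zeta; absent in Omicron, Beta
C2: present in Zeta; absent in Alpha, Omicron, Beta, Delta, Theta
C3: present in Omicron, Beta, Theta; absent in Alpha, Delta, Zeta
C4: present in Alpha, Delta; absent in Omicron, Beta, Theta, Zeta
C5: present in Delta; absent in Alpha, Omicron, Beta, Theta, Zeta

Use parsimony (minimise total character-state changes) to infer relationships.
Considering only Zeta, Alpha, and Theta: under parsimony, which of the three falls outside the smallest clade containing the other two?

Character polarity is set by the outgroup: the derived state is whichever differs from the outgroup's state, so for C3 the derived state is 'absent', and for the remaining characters it is 'present'.
C1 (derived state 'present') is shared by Alpha, Delta, Theta, and Zeta — a synapomorphy uniting that clade.
C2: derived state 'present' in Zeta only — an autapomorphy, so it tells us nothing about relationships among taxa.
Only Alpha, Delta, and Zeta show the derived state 'absent' for C3, supporting them as a clade.
C4: derived state 'present' in Alpha and Delta only — synapomorphy for {Alpha, Delta}.
C5: derived state 'present' in Delta only — an autapomorphy, so it tells us nothing about relationships among taxa.
Most parsimonious ingroup topology: ((((Alpha,Delta),Zeta),Theta),Beta).
Zeta and Alpha share a more recent common ancestor with each other than either does with Theta, so Theta is the least closely related of the three.

Theta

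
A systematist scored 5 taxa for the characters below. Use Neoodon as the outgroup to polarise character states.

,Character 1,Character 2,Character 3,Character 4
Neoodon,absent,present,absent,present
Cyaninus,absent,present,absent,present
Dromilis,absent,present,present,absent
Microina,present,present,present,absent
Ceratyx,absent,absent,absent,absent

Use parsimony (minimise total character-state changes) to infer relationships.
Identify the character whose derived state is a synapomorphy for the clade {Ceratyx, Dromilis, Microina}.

Character polarity is set by the outgroup: the derived state is whichever differs from the outgroup's state, so for Character 2, Character 4 the derived state is 'absent', and for the remaining characters it is 'present'.
Character 1 (derived state 'present') is unique to Microina (autapomorphy; uninformative for grouping).
Character 2 (derived state 'absent') is unique to Ceratyx (autapomorphy; uninformative for grouping).
Only Dromilis and Microina show the derived state 'present' for Character 3, supporting them as a clade.
Character 4: derived state 'absent' in Ceratyx, Dromilis, and Microina only — synapomorphy for {Ceratyx, Dromilis, Microina}.
Most parsimonious ingroup topology: (Cyaninus,(Ceratyx,(Dromilis,Microina))).
The clade {Ceratyx, Dromilis, Microina} is supported by Character 4: its derived state 'absent' occurs in exactly those taxa and in no other taxon (including the outgroup).

Character 4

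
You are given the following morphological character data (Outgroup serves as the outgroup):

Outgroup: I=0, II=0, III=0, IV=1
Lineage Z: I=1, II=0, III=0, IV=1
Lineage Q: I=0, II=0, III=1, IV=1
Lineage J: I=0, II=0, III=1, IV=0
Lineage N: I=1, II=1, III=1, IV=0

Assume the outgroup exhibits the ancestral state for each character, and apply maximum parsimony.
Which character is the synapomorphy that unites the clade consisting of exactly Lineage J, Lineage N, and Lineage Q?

Character polarity is set by the outgroup: the derived state is whichever differs from the outgroup's state, so for IV the derived state is '0', and for the remaining characters it is '1'.
I (state '1') occurs in Lineage N and Lineage Z but conflicts with the nesting implied by the other characters — most parsimoniously interpreted as homoplasy.
II (derived state '1') is unique to Lineage N (autapomorphy; uninformative for grouping).
Only Lineage J, Lineage N, and Lineage Q show the derived state '1' for III, supporting them as a clade.
Only Lineage J and Lineage N show the derived state '0' for IV, supporting them as a clade.
Most parsimonious ingroup topology: (Lineage Z,(Lineage Q,(Lineage J,Lineage N))).
The clade {Lineage J, Lineage N, Lineage Q} is supported by III: its derived state '1' occurs in exactly those taxa and in no other taxon (including the outgroup).

III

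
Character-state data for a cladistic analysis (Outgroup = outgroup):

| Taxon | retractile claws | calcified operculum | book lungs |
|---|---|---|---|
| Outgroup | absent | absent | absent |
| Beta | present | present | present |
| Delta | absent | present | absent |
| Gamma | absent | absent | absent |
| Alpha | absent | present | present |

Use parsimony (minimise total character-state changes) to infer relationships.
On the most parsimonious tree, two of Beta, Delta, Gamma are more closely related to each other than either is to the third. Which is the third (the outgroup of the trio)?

Gamma

The outgroup has state 'absent' for every character, so 'present' is the derived state throughout.
retractile claws: derived state 'present' in Beta only — an autapomorphy, so it tells us nothing about relationships among taxa.
calcified operculum (derived state 'present') is shared by Alpha, Beta, and Delta — a synapomorphy uniting that clade.
book lungs: derived state 'present' in Alpha and Beta only — synapomorphy for {Alpha, Beta}.
Most parsimonious ingroup topology: (((Beta,Alpha),Delta),Gamma).
Beta and Delta share a more recent common ancestor with each other than either does with Gamma, so Gamma is the least closely related of the three.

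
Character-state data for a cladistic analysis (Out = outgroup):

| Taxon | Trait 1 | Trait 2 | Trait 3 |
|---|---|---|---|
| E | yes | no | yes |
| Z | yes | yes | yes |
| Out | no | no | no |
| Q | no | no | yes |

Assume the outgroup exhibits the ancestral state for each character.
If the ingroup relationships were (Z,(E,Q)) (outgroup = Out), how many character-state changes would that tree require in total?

Map each character onto (Z,(E,Q)) (rooted by Out) and count the minimum state changes it requires (Fitch parsimony):
Trait 1: 2; Trait 2: 1; Trait 3: 1.
Total tree length = 4.

4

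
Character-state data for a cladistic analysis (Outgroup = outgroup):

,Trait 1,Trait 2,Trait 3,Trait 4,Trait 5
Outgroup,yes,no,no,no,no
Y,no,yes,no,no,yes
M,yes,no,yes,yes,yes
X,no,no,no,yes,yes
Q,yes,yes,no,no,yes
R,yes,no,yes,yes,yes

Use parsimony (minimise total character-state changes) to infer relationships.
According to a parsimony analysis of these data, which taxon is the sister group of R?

Character polarity is set by the outgroup: the derived state is whichever differs from the outgroup's state, so for Trait 1 the derived state is 'no', and for the remaining characters it is 'yes'.
Trait 1 groups X and Y, which is incompatible with the clades supported by the remaining characters; treating it as convergent (homoplasy) costs fewer steps than any alternative tree.
Trait 2 (derived state 'yes') is shared by Q and Y — a synapomorphy uniting that clade.
Trait 3 (derived state 'yes') is shared by M and R — a synapomorphy uniting that clade.
Only M, R, and X show the derived state 'yes' for Trait 4, supporting them as a clade.
All ingroup taxa share the derived state 'yes' for Trait 5; it defines the ingroup but does not resolve relationships within it.
Most parsimonious ingroup topology: ((Y,Q),((M,R),X)).
R and M form a cherry on this tree, so they are sister taxa.

M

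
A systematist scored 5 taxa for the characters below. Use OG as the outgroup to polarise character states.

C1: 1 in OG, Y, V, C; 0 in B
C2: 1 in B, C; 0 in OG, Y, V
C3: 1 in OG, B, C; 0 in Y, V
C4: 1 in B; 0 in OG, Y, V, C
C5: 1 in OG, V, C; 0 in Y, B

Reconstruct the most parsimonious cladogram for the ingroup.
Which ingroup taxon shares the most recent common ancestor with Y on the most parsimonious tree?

Character polarity is set by the outgroup: the derived state is whichever differs from the outgroup's state, so for C1, C3, C5 the derived state is '0', and for the remaining characters it is '1'.
C1: derived state '0' in B only — an autapomorphy, so it tells us nothing about relationships among taxa.
C2: derived state '1' in B and C only — synapomorphy for {B, C}.
C3 (derived state '0') is shared by V and Y — a synapomorphy uniting that clade.
C4: derived state '1' in B only — an autapomorphy, so it tells us nothing about relationships among taxa.
C5 groups B and Y, which is incompatible with the clades supported by the remaining characters; treating it as convergent (homoplasy) costs fewer steps than any alternative tree.
Most parsimonious ingroup topology: ((Y,V),(B,C)).
Y and V form a cherry on this tree, so they are sister taxa.

V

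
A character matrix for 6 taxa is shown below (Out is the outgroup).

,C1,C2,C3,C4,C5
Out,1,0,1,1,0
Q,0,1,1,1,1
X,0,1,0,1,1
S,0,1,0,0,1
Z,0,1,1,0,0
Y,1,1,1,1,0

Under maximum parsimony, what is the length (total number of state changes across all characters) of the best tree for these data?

Character polarity is set by the outgroup: the derived state is whichever differs from the outgroup's state, so for C1, C3, C4 the derived state is '0', and for the remaining characters it is '1'.
C1: derived state '0' in Q, S, X, and Z only — synapomorphy for {Q, S, X, Z}.
All ingroup taxa share the derived state '1' for C2; it defines the ingroup but does not resolve relationships within it.
Only S and X show the derived state '0' for C3, supporting them as a clade.
C4 (state '0') occurs in S and Z but conflicts with the nesting implied by the other characters — most parsimoniously interpreted as homoplasy.
C5 (derived state '1') is shared by Q, S, and X — a synapomorphy uniting that clade.
Most parsimonious ingroup topology: (((Q,(X,S)),Z),Y).
Changes per character on this tree: C1: 1; C2: 1; C3: 1; C4: 2; C5: 1.
Total = 6.

6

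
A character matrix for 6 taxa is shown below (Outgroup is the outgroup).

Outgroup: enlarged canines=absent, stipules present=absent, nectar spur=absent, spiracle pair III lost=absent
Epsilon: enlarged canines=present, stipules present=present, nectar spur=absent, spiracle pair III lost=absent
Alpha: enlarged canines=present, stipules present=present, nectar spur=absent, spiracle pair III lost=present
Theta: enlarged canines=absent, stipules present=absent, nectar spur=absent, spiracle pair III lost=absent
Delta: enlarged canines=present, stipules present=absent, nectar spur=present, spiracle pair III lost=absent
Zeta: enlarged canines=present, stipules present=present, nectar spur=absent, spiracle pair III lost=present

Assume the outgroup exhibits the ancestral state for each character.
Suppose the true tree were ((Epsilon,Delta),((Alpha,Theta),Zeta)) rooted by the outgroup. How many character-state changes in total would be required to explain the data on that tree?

8

Map each character onto ((Epsilon,Delta),((Alpha,Theta),Zeta)) (rooted by Outgroup) and count the minimum state changes it requires (Fitch parsimony):
enlarged canines: 2; stipules present: 3; nectar spur: 1; spiracle pair III lost: 2.
Total tree length = 8.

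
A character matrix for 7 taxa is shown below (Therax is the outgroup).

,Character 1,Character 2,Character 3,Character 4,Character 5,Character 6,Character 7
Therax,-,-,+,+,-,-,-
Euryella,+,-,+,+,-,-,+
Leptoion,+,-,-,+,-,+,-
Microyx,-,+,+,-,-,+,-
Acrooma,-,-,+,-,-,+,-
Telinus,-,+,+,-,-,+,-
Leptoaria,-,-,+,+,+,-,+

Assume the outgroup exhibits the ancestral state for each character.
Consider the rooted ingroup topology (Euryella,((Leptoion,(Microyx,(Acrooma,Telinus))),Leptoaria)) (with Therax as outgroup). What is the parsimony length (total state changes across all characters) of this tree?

Map each character onto (Euryella,((Leptoion,(Microyx,(Acrooma,Telinus))),Leptoaria)) (rooted by Therax) and count the minimum state changes it requires (Fitch parsimony):
Character 1: 2; Character 2: 2; Character 3: 1; Character 4: 1; Character 5: 1; Character 6: 1; Character 7: 2.
Total tree length = 10.

10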